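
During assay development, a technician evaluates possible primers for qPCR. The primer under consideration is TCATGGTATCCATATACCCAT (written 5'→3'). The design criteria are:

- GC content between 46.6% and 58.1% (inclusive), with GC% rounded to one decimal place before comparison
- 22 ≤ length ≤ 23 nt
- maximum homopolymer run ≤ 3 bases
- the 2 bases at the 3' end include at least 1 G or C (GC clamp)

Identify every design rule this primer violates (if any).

Base counts: A=6, T=7, G=2, C=6 (length 21).
GC content: GC 8/21 = 38.1%, outside 46.6–58.1% ✗
length: length 21, outside 22–23 ✗
homopolymer run: longest run = 3 ✓
GC clamp: 3' end AT has 0 G/C, need ≥1 ✗

Fails: GC content, length, GC clamp.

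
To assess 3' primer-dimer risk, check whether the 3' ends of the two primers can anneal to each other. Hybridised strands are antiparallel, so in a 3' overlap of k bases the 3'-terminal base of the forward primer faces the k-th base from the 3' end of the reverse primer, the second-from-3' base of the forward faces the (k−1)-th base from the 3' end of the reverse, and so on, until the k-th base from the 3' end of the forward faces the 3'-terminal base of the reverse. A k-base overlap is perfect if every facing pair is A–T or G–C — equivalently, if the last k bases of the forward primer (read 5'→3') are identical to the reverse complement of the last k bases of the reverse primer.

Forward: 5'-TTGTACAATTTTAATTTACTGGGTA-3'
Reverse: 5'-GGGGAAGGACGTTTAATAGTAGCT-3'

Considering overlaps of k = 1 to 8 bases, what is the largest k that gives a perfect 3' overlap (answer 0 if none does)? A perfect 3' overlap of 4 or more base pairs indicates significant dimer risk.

Last 8 bases (5'→3') — forward …ACTGGGTA, reverse …TAGTAGCT.
Reverse complement of the reverse primer's last 8 bases: AGCTACTA; its first k bases are the reverse complement of the reverse primer's last k bases, so a perfect k-base overlap needs the forward primer's last k bases to equal them.
Comparing (forward last k vs required): k=1: A vs A ✓; k=2: TA vs AG ✗; k=3: GTA vs AGC ✗; k=4: GGTA vs AGCT ✗; k=5: GGGTA vs AGCTA ✗; k=6: TGGGTA vs AGCTAC ✗; k=7: CTGGGTA vs AGCTACT ✗; k=8: ACTGGGTA vs AGCTACTA ✗.
Only k = 1 is perfect, so the longest perfect 3' overlap is 1.

Longest perfect overlap: 1 complementary base pair; below the dimer-risk threshold (threshold 4).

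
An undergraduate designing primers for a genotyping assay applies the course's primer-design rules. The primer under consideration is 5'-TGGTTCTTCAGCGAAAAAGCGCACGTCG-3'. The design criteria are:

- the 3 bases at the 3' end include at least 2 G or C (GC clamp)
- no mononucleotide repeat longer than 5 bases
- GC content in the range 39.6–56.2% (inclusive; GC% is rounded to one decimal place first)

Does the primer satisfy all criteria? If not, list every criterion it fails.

Base counts: A=7, T=6, G=8, C=7 (length 28).
GC clamp: 3' end TCG has 2 G/C ✓
homopolymer run: longest run = 5 ✓
GC content: GC 15/28 = 53.6% ✓

Meets all criteria.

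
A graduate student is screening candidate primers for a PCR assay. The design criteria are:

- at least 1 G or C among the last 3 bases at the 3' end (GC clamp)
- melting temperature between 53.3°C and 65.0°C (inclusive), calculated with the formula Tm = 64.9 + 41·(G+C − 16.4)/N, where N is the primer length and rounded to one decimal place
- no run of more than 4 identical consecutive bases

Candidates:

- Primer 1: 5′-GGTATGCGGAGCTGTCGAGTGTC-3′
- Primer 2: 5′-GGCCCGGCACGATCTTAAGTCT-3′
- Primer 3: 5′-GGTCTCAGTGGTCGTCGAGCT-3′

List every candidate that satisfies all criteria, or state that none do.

Primer 1, Primer 2 and Primer 3.

Primer 1 (23 nt, A=3 T=6 G=10 C=4): 3' end GTC has 2 G/C ✓; Tm = 64.9 + 41·(14 − 16.4)/23 = 60.6°C ✓; longest run = 2 ✓ — passes.
Primer 2 (22 nt, A=4 T=5 G=6 C=7): 3' end TCT has 1 G/C ✓; Tm = 64.9 + 41·(13 − 16.4)/22 = 58.6°C ✓; longest run = 3 ✓ — passes.
Primer 3 (21 nt, A=2 T=6 G=8 C=5): 3' end GCT has 2 G/C ✓; Tm = 64.9 + 41·(13 − 16.4)/21 = 58.3°C ✓; longest run = 2 ✓ — passes.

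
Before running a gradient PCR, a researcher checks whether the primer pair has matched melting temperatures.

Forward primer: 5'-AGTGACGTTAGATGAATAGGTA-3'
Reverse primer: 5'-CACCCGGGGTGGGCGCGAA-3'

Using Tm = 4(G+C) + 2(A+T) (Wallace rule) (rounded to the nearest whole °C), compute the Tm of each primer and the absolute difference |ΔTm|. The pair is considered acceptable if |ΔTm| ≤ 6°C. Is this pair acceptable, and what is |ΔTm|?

|ΔTm| = 8°C; the pair is not acceptable.

Forward: A=8 T=6 G=7 C=1 → Tm = 2·14 + 4·8 = 60°C.
Reverse: A=3 T=1 G=9 C=6 → Tm = 2·4 + 4·15 = 68°C.
|ΔTm| = |60 − 68| = 8°C, > 6°C.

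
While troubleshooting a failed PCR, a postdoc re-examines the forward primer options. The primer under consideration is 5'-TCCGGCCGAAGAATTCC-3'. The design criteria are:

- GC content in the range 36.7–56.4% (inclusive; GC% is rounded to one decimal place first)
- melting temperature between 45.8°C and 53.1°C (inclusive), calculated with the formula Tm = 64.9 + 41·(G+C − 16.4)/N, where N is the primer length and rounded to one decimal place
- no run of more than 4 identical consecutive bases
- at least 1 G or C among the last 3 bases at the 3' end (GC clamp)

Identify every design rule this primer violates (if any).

Base counts: A=4, T=3, G=4, C=6 (length 17).
GC content: GC 10/17 = 58.8%, outside 36.7–56.4% ✗
Tm: Tm = 64.9 + 41·(10 − 16.4)/17 = 49.5°C ✓
homopolymer run: longest run = 2 ✓
GC clamp: 3' end TCC has 2 G/C ✓

Fails: GC content.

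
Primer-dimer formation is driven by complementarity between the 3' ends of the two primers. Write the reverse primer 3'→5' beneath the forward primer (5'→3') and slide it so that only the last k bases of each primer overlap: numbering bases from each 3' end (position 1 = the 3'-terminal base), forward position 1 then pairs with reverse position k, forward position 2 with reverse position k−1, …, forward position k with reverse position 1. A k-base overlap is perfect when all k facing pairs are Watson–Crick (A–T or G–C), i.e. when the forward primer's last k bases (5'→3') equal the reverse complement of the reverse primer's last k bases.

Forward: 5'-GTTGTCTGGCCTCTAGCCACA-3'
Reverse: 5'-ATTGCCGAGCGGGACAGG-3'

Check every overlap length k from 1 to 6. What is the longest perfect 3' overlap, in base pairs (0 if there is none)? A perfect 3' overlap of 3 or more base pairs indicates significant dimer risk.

Last 6 bases (5'→3') — forward …GCCACA, reverse …GACAGG.
Reverse complement of the reverse primer's last 6 bases: CCTGTC; its first k bases are the reverse complement of the reverse primer's last k bases, so a perfect k-base overlap needs the forward primer's last k bases to equal them.
Comparing (forward last k vs required): k=1: A vs C ✗; k=2: CA vs CC ✗; k=3: ACA vs CCT ✗; k=4: CACA vs CCTG ✗; k=5: CCACA vs CCTGT ✗; k=6: GCCACA vs CCTGTC ✗.
No overlap length from 1 to 6 is perfect, so the longest perfect 3' overlap is 0.

Longest perfect overlap: 0 complementary base pairs; below the dimer-risk threshold (threshold 3).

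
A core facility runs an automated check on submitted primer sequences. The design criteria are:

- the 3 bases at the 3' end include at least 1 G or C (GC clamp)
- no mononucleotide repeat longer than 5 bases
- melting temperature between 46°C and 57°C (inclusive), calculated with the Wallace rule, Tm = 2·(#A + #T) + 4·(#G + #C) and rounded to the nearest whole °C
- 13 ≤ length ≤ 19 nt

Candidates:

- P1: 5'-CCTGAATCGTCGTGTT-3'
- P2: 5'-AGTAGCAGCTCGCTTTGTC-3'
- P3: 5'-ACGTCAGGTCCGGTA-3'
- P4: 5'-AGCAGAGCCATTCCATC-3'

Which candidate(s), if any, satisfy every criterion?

P1 (16 nt, A=2 T=6 G=4 C=4): 3' end GTT has 1 G/C ✓; longest run = 2 ✓; Tm = 2·8 + 4·8 = 48°C ✓; length 16 ✓ — passes.
P2 (19 nt, A=3 T=6 G=5 C=5): 3' end GTC has 2 G/C ✓; longest run = 3 ✓; Tm = 2·9 + 4·10 = 58°C, outside 46–57°C ✗; length 19 ✓ — fails.
P3 (15 nt, A=3 T=3 G=5 C=4): 3' end GTA has 1 G/C ✓; longest run = 2 ✓; Tm = 2·6 + 4·9 = 48°C ✓; length 15 ✓ — passes.
P4 (17 nt, A=5 T=3 G=3 C=6): 3' end ATC has 1 G/C ✓; longest run = 2 ✓; Tm = 2·8 + 4·9 = 52°C ✓; length 17 ✓ — passes.

P1, P3 and P4.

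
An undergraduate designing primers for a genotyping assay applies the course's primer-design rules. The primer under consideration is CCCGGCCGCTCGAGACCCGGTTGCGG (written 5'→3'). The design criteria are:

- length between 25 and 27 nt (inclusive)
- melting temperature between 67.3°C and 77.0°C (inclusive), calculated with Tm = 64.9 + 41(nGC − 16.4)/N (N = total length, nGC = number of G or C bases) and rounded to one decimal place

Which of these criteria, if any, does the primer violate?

Meets all criteria.

Base counts: A=2, T=3, G=10, C=11 (length 26).
length: length 26 ✓
Tm: Tm = 64.9 + 41·(21 − 16.4)/26 = 72.2°C ✓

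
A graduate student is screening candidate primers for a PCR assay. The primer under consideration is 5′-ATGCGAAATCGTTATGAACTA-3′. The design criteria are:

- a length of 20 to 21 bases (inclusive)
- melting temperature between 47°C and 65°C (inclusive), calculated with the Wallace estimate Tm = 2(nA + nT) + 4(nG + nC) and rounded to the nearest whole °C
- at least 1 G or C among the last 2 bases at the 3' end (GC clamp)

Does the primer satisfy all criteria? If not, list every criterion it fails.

Fails: GC clamp.

Base counts: A=8, T=6, G=4, C=3 (length 21).
length: length 21 ✓
Tm: Tm = 2·14 + 4·7 = 56°C ✓
GC clamp: 3' end TA has 0 G/C, need ≥1 ✗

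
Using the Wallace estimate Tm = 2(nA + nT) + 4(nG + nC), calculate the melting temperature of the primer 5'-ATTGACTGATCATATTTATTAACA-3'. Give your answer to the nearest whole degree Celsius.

Base counts: A=9, T=10, G=2, C=3 (length 24).
Tm = 2·(9+10) + 4·(2+3) = 2·19 + 4·5 = 38 + 20 = 58°C.

58°C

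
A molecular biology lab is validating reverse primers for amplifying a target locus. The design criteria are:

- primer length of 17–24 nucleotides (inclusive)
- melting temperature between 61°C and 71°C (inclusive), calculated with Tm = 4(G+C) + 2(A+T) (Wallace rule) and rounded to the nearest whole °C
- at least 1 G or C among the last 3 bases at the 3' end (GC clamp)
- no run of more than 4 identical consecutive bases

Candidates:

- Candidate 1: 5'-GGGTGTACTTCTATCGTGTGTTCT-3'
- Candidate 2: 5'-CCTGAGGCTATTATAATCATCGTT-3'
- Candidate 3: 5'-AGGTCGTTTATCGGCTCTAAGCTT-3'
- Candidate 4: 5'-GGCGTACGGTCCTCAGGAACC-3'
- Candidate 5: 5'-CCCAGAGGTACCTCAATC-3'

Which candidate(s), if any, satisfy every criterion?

Candidate 1, Candidate 2, Candidate 3 and Candidate 4.

Candidate 1 (24 nt, A=2 T=11 G=7 C=4): length 24 ✓; Tm = 2·13 + 4·11 = 70°C ✓; 3' end TCT has 1 G/C ✓; longest run = 3 ✓ — passes.
Candidate 2 (24 nt, A=6 T=9 G=4 C=5): length 24 ✓; Tm = 2·15 + 4·9 = 66°C ✓; 3' end GTT has 1 G/C ✓; longest run = 2 ✓ — passes.
Candidate 3 (24 nt, A=4 T=9 G=6 C=5): length 24 ✓; Tm = 2·13 + 4·11 = 70°C ✓; 3' end CTT has 1 G/C ✓; longest run = 3 ✓ — passes.
Candidate 4 (21 nt, A=4 T=3 G=7 C=7): length 21 ✓; Tm = 2·7 + 4·14 = 70°C ✓; 3' end ACC has 2 G/C ✓; longest run = 2 ✓ — passes.
Candidate 5 (18 nt, A=5 T=3 G=3 C=7): length 18 ✓; Tm = 2·8 + 4·10 = 56°C, outside 61–71°C ✗; 3' end ATC has 1 G/C ✓; longest run = 3 ✓ — fails.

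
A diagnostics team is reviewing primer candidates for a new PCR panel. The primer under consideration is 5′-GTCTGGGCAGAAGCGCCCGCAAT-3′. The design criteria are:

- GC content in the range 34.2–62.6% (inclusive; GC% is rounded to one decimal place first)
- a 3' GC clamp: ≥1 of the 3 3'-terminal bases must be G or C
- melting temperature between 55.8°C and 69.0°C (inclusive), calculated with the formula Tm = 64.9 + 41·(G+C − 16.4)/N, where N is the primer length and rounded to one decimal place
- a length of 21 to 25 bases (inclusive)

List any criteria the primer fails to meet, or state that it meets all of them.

Base counts: A=5, T=3, G=8, C=7 (length 23).
GC content: GC 15/23 = 65.2%, outside 34.2–62.6% ✗
GC clamp: 3' end AAT has 0 G/C, need ≥1 ✗
Tm: Tm = 64.9 + 41·(15 − 16.4)/23 = 62.4°C ✓
length: length 23 ✓

Fails: GC content, GC clamp.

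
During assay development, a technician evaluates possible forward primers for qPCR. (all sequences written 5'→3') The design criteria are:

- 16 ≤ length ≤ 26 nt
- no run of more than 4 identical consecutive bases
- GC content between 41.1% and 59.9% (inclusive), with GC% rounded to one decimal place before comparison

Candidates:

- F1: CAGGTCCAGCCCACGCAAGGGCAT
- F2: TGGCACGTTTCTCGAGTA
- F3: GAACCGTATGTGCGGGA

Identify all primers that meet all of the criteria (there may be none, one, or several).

F1 (24 nt, A=6 T=2 G=7 C=9): length 24 ✓; longest run = 3 ✓; GC 16/24 = 66.7%, outside 41.1–59.9% ✗ — fails.
F2 (18 nt, A=3 T=6 G=5 C=4): length 18 ✓; longest run = 3 ✓; GC 9/18 = 50.0% ✓ — passes.
F3 (17 nt, A=4 T=3 G=7 C=3): length 17 ✓; longest run = 3 ✓; GC 10/17 = 58.8% ✓ — passes.

F2 and F3.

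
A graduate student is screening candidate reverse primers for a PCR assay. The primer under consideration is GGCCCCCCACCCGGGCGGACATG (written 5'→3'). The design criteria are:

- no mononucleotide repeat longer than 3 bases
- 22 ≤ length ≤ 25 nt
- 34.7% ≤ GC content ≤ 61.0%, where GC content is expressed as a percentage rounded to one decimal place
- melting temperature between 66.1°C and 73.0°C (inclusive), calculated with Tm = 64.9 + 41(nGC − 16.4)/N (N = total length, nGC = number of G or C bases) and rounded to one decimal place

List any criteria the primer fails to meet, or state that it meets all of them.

Base counts: A=3, T=1, G=8, C=11 (length 23).
homopolymer run: longest run = 6, exceeds 3 ✗
length: length 23 ✓
GC content: GC 19/23 = 82.6%, outside 34.7–61.0% ✗
Tm: Tm = 64.9 + 41·(19 − 16.4)/23 = 69.5°C ✓

Fails: homopolymer run, GC content.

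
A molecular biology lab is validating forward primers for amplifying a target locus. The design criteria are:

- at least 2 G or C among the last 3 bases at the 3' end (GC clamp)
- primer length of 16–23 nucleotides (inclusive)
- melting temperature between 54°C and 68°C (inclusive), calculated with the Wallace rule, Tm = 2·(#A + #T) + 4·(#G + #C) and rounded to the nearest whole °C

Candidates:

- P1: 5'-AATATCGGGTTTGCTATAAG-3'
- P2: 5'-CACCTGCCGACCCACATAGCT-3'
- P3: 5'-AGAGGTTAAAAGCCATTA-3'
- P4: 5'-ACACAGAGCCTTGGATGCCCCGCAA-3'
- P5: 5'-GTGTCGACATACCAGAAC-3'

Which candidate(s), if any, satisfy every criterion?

P1 (20 nt, A=6 T=7 G=5 C=2): 3' end AAG has 1 G/C, need ≥2 ✗; length 20 ✓; Tm = 2·13 + 4·7 = 54°C ✓ — fails.
P2 (21 nt, A=5 T=3 G=3 C=10): 3' end GCT has 2 G/C ✓; length 21 ✓; Tm = 2·8 + 4·13 = 68°C ✓ — passes.
P3 (18 nt, A=8 T=4 G=4 C=2): 3' end TTA has 0 G/C, need ≥2 ✗; length 18 ✓; Tm = 2·12 + 4·6 = 48°C, outside 54–68°C ✗ — fails.
P4 (25 nt, A=7 T=3 G=6 C=9): 3' end CAA has 1 G/C, need ≥2 ✗; length 25, outside 16–23 ✗; Tm = 2·10 + 4·15 = 80°C, outside 54–68°C ✗ — fails.
P5 (18 nt, A=6 T=3 G=4 C=5): 3' end AAC has 1 G/C, need ≥2 ✗; length 18 ✓; Tm = 2·9 + 4·9 = 54°C ✓ — fails.

P2 only.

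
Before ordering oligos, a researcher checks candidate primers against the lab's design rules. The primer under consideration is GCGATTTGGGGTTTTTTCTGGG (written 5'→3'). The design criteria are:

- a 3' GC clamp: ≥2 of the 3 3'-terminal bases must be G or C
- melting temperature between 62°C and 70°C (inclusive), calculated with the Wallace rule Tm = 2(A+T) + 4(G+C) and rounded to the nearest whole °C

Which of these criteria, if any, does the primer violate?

Meets all criteria.

Base counts: A=1, T=10, G=9, C=2 (length 22).
GC clamp: 3' end GGG has 3 G/C ✓
Tm: Tm = 2·11 + 4·11 = 66°C ✓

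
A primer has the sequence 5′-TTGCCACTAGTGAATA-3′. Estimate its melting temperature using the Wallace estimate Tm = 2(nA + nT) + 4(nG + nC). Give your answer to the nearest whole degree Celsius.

44°C

Base counts: A=5, T=5, G=3, C=3 (length 16).
Tm = 2·(5+5) + 4·(3+3) = 2·10 + 4·6 = 20 + 24 = 44°C.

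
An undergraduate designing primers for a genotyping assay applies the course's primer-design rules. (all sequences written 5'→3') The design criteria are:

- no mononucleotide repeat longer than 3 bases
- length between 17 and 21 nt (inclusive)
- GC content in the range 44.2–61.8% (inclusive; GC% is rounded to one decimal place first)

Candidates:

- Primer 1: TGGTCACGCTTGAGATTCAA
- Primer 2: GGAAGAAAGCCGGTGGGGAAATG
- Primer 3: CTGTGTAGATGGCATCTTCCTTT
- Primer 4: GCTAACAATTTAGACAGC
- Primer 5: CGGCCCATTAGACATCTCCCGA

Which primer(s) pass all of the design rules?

Primer 1 only.

Primer 1 (20 nt, A=5 T=6 G=5 C=4): longest run = 2 ✓; length 20 ✓; GC 9/20 = 45.0% ✓ — passes.
Primer 2 (23 nt, A=8 T=2 G=11 C=2): longest run = 4, exceeds 3 ✗; length 23, outside 17–21 ✗; GC 13/23 = 56.5% ✓ — fails.
Primer 3 (23 nt, A=3 T=10 G=5 C=5): longest run = 3 ✓; length 23, outside 17–21 ✗; GC 10/23 = 43.5%, outside 44.2–61.8% ✗ — fails.
Primer 4 (18 nt, A=7 T=4 G=3 C=4): longest run = 3 ✓; length 18 ✓; GC 7/18 = 38.9%, outside 44.2–61.8% ✗ — fails.
Primer 5 (22 nt, A=5 T=4 G=4 C=9): longest run = 3 ✓; length 22, outside 17–21 ✗; GC 13/22 = 59.1% ✓ — fails.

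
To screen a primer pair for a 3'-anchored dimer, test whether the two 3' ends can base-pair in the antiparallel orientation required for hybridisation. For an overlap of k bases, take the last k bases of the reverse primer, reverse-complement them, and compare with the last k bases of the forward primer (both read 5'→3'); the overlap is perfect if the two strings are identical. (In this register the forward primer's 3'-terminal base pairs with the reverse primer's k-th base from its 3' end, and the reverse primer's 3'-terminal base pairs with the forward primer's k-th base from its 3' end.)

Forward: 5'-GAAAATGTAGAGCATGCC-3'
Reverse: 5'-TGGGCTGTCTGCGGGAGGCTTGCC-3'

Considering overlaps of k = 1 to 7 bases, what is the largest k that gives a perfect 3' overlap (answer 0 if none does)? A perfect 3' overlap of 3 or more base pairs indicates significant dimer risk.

Last 7 bases (5'→3') — forward …GCATGCC, reverse …GCTTGCC.
Reverse complement of the reverse primer's last 7 bases: GGCAAGC; its first k bases are the reverse complement of the reverse primer's last k bases, so a perfect k-base overlap needs the forward primer's last k bases to equal them.
Comparing (forward last k vs required): k=1: C vs G ✗; k=2: CC vs GG ✗; k=3: GCC vs GGC ✗; k=4: TGCC vs GGCA ✗; k=5: ATGCC vs GGCAA ✗; k=6: CATGCC vs GGCAAG ✗; k=7: GCATGCC vs GGCAAGC ✗.
No overlap length from 1 to 7 is perfect, so the longest perfect 3' overlap is 0.

Longest perfect overlap: 0 complementary base pairs; below the dimer-risk threshold (threshold 3).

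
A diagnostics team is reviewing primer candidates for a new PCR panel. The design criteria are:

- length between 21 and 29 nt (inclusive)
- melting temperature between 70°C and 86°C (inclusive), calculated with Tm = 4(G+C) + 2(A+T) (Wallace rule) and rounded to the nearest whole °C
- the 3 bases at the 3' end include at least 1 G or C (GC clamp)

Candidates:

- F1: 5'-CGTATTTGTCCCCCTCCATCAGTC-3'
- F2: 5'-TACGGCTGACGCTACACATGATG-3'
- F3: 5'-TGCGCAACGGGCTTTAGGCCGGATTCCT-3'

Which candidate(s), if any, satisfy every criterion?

F1 (24 nt, A=3 T=8 G=3 C=10): length 24 ✓; Tm = 2·11 + 4·13 = 74°C ✓; 3' end GTC has 2 G/C ✓ — passes.
F2 (23 nt, A=6 T=5 G=6 C=6): length 23 ✓; Tm = 2·11 + 4·12 = 70°C ✓; 3' end ATG has 1 G/C ✓ — passes.
F3 (28 nt, A=4 T=7 G=9 C=8): length 28 ✓; Tm = 2·11 + 4·17 = 90°C, outside 70–86°C ✗; 3' end CCT has 2 G/C ✓ — fails.

F1 and F2.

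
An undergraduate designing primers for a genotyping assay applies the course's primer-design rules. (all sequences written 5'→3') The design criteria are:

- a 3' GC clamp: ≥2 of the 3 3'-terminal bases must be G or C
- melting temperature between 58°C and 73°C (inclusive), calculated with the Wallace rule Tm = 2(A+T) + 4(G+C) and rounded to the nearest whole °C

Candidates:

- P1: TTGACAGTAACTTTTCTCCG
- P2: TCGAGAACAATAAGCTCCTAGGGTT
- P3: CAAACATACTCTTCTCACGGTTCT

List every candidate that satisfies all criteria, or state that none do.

None of the candidates satisfy all criteria.

P1 (20 nt, A=4 T=8 G=3 C=5): 3' end CCG has 3 G/C ✓; Tm = 2·12 + 4·8 = 56°C, outside 58–73°C ✗ — fails.
P2 (25 nt, A=8 T=6 G=6 C=5): 3' end GTT has 1 G/C, need ≥2 ✗; Tm = 2·14 + 4·11 = 72°C ✓ — fails.
P3 (24 nt, A=6 T=8 G=2 C=8): 3' end TCT has 1 G/C, need ≥2 ✗; Tm = 2·14 + 4·10 = 68°C ✓ — fails.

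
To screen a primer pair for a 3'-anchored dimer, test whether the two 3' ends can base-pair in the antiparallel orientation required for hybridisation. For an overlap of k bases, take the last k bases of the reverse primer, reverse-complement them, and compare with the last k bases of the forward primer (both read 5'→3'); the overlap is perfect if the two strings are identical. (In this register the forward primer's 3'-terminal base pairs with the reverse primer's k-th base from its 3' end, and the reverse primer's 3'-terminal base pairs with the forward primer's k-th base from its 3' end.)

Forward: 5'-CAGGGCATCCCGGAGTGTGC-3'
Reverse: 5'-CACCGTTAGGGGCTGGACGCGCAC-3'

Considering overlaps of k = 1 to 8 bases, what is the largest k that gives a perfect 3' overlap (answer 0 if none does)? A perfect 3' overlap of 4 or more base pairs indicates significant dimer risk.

Longest perfect overlap: 4 complementary base pairs; significant dimer risk (threshold 4).

Last 8 bases (5'→3') — forward …GAGTGTGC, reverse …ACGCGCAC.
Reverse complement of the reverse primer's last 8 bases: GTGCGCGT; its first k bases are the reverse complement of the reverse primer's last k bases, so a perfect k-base overlap needs the forward primer's last k bases to equal them.
Comparing (forward last k vs required): k=1: C vs G ✗; k=2: GC vs GT ✗; k=3: TGC vs GTG ✗; k=4: GTGC vs GTGC ✓; k=5: TGTGC vs GTGCG ✗; k=6: GTGTGC vs GTGCGC ✗; k=7: AGTGTGC vs GTGCGCG ✗; k=8: GAGTGTGC vs GTGCGCGT ✗.
Only k = 4 is perfect, so the longest perfect 3' overlap is 4.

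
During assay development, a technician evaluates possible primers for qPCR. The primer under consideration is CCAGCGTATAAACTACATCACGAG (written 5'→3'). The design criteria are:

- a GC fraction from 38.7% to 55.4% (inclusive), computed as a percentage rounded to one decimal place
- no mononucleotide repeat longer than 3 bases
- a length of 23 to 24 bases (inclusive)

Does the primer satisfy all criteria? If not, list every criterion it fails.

Meets all criteria.

Base counts: A=9, T=4, G=4, C=7 (length 24).
GC content: GC 11/24 = 45.8% ✓
homopolymer run: longest run = 3 ✓
length: length 24 ✓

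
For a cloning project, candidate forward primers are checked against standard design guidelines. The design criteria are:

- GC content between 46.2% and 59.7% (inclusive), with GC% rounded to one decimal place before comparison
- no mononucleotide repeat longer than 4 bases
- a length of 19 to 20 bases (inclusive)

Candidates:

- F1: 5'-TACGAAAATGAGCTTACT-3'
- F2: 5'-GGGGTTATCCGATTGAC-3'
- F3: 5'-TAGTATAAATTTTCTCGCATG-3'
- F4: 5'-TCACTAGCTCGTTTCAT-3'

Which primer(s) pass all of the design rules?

None of the candidates satisfy all criteria.

F1 (18 nt, A=7 T=5 G=3 C=3): GC 6/18 = 33.3%, outside 46.2–59.7% ✗; longest run = 4 ✓; length 18, outside 19–20 ✗ — fails.
F2 (17 nt, A=3 T=5 G=6 C=3): GC 9/17 = 52.9% ✓; longest run = 4 ✓; length 17, outside 19–20 ✗ — fails.
F3 (21 nt, A=6 T=9 G=3 C=3): GC 6/21 = 28.6%, outside 46.2–59.7% ✗; longest run = 4 ✓; length 21, outside 19–20 ✗ — fails.
F4 (17 nt, A=3 T=7 G=2 C=5): GC 7/17 = 41.2%, outside 46.2–59.7% ✗; longest run = 3 ✓; length 17, outside 19–20 ✗ — fails.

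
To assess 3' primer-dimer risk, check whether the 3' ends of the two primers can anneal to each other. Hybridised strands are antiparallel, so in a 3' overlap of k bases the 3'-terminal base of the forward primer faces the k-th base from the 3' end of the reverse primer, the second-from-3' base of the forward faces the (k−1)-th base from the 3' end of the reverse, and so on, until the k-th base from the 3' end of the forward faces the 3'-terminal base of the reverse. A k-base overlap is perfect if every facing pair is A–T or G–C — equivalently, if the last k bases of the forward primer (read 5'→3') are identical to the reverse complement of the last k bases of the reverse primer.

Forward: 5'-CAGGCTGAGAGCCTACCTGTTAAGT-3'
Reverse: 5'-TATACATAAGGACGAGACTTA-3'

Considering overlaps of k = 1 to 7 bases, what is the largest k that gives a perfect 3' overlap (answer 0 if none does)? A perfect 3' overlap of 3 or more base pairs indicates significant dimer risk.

Last 7 bases (5'→3') — forward …GTTAAGT, reverse …AGACTTA.
Reverse complement of the reverse primer's last 7 bases: TAAGTCT; its first k bases are the reverse complement of the reverse primer's last k bases, so a perfect k-base overlap needs the forward primer's last k bases to equal them.
Comparing (forward last k vs required): k=1: T vs T ✓; k=2: GT vs TA ✗; k=3: AGT vs TAA ✗; k=4: AAGT vs TAAG ✗; k=5: TAAGT vs TAAGT ✓; k=6: TTAAGT vs TAAGTC ✗; k=7: GTTAAGT vs TAAGTCT ✗.
Perfect overlaps at k = 1, 5; the largest is 5.

Longest perfect overlap: 5 complementary base pairs; significant dimer risk (threshold 3).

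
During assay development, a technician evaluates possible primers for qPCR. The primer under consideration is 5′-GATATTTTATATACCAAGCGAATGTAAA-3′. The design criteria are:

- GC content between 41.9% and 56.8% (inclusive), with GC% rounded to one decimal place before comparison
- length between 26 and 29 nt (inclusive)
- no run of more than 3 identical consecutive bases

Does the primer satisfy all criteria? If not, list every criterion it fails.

Fails: GC content, homopolymer run.

Base counts: A=12, T=9, G=4, C=3 (length 28).
GC content: GC 7/28 = 25.0%, outside 41.9–56.8% ✗
length: length 28 ✓
homopolymer run: longest run = 4, exceeds 3 ✗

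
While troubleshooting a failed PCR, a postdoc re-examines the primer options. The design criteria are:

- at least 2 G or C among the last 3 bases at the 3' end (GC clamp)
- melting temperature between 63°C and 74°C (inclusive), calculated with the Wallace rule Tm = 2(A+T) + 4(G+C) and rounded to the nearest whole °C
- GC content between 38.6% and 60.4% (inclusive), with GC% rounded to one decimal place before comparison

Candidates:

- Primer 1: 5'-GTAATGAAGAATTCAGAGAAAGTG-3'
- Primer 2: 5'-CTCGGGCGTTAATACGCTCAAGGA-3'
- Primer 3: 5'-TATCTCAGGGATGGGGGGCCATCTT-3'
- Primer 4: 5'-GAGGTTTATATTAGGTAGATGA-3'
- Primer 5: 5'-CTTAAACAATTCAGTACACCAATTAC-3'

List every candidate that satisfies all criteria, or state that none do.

Primer 1 (24 nt, A=11 T=5 G=7 C=1): 3' end GTG has 2 G/C ✓; Tm = 2·16 + 4·8 = 64°C ✓; GC 8/24 = 33.3%, outside 38.6–60.4% ✗ — fails.
Primer 2 (24 nt, A=6 T=5 G=7 C=6): 3' end GGA has 2 G/C ✓; Tm = 2·11 + 4·13 = 74°C ✓; GC 13/24 = 54.2% ✓ — passes.
Primer 3 (25 nt, A=4 T=7 G=9 C=5): 3' end CTT has 1 G/C, need ≥2 ✗; Tm = 2·11 + 4·14 = 78°C, outside 63–74°C ✗; GC 14/25 = 56.0% ✓ — fails.
Primer 4 (22 nt, A=7 T=8 G=7 C=0): 3' end TGA has 1 G/C, need ≥2 ✗; Tm = 2·15 + 4·7 = 58°C, outside 63–74°C ✗; GC 7/22 = 31.8%, outside 38.6–60.4% ✗ — fails.
Primer 5 (26 nt, A=11 T=7 G=1 C=7): 3' end TAC has 1 G/C, need ≥2 ✗; Tm = 2·18 + 4·8 = 68°C ✓; GC 8/26 = 30.8%, outside 38.6–60.4% ✗ — fails.

Primer 2 only.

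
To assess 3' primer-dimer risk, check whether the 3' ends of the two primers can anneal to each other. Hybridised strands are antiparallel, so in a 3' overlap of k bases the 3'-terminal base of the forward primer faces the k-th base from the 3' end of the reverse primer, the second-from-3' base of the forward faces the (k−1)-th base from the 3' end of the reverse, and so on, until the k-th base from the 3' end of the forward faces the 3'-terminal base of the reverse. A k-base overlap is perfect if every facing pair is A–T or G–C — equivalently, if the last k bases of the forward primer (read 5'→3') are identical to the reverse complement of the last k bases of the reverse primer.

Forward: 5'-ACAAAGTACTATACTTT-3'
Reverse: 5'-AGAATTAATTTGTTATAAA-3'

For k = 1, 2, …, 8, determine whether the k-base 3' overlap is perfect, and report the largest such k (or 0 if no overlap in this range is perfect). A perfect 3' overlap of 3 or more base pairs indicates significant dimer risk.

Last 8 bases (5'→3') — forward …TATACTTT, reverse …GTTATAAA.
Reverse complement of the reverse primer's last 8 bases: TTTATAAC; its first k bases are the reverse complement of the reverse primer's last k bases, so a perfect k-base overlap needs the forward primer's last k bases to equal them.
Comparing (forward last k vs required): k=1: T vs T ✓; k=2: TT vs TT ✓; k=3: TTT vs TTT ✓; k=4: CTTT vs TTTA ✗; k=5: ACTTT vs TTTAT ✗; k=6: TACTTT vs TTTATA ✗; k=7: ATACTTT vs TTTATAA ✗; k=8: TATACTTT vs TTTATAAC ✗.
Perfect overlaps at k = 1, 2, 3; the largest is 3.

Longest perfect overlap: 3 complementary base pairs; significant dimer risk (threshold 3).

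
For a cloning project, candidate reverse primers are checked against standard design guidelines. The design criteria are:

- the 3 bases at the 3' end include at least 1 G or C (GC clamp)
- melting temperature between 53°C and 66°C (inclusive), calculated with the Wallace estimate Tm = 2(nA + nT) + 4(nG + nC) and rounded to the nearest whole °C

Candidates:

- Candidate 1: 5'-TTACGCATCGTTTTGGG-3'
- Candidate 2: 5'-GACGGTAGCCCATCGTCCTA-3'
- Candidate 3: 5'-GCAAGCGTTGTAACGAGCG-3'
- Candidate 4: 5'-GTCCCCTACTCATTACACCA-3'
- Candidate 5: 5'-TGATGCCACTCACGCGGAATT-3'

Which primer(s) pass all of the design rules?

Candidate 1 (17 nt, A=2 T=7 G=5 C=3): 3' end GGG has 3 G/C ✓; Tm = 2·9 + 4·8 = 50°C, outside 53–66°C ✗ — fails.
Candidate 2 (20 nt, A=4 T=4 G=5 C=7): 3' end CTA has 1 G/C ✓; Tm = 2·8 + 4·12 = 64°C ✓ — passes.
Candidate 3 (19 nt, A=5 T=3 G=7 C=4): 3' end GCG has 3 G/C ✓; Tm = 2·8 + 4·11 = 60°C ✓ — passes.
Candidate 4 (20 nt, A=5 T=5 G=1 C=9): 3' end CCA has 2 G/C ✓; Tm = 2·10 + 4·10 = 60°C ✓ — passes.
Candidate 5 (21 nt, A=5 T=5 G=5 C=6): 3' end ATT has 0 G/C, need ≥1 ✗; Tm = 2·10 + 4·11 = 64°C ✓ — fails.

Candidate 2, Candidate 3 and Candidate 4.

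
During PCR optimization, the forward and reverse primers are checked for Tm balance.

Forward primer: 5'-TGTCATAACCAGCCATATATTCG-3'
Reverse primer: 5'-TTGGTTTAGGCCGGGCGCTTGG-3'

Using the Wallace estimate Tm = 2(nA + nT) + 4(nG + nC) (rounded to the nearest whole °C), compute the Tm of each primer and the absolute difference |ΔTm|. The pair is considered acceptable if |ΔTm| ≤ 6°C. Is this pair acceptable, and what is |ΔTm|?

Forward: A=7 T=7 G=3 C=6 → Tm = 2·14 + 4·9 = 64°C.
Reverse: A=1 T=7 G=10 C=4 → Tm = 2·8 + 4·14 = 72°C.
|ΔTm| = |64 − 72| = 8°C, > 6°C.

|ΔTm| = 8°C; the pair is not acceptable.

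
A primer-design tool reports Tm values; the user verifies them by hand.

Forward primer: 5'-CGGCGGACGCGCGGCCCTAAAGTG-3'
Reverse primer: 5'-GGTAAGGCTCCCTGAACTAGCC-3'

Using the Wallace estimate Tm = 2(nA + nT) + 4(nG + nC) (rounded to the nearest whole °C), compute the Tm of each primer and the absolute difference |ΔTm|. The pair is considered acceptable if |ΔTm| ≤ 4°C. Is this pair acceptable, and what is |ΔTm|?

|ΔTm| = 14°C; the pair is not acceptable.

Forward: A=4 T=2 G=10 C=8 → Tm = 2·6 + 4·18 = 84°C.
Reverse: A=5 T=4 G=6 C=7 → Tm = 2·9 + 4·13 = 70°C.
|ΔTm| = |84 − 70| = 14°C, > 4°C.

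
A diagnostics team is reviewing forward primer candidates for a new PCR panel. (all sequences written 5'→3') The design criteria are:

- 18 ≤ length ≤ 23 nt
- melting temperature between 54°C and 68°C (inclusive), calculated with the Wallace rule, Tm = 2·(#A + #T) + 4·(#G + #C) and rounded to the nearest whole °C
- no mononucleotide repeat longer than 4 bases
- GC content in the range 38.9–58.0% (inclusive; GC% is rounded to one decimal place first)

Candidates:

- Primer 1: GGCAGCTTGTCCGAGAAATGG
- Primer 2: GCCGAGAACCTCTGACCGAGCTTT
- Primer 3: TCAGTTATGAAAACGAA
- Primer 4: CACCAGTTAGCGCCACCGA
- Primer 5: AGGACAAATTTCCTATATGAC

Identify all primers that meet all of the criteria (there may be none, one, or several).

Primer 1 only.

Primer 1 (21 nt, A=5 T=4 G=8 C=4): length 21 ✓; Tm = 2·9 + 4·12 = 66°C ✓; longest run = 3 ✓; GC 12/21 = 57.1% ✓ — passes.
Primer 2 (24 nt, A=5 T=5 G=6 C=8): length 24, outside 18–23 ✗; Tm = 2·10 + 4·14 = 76°C, outside 54–68°C ✗; longest run = 3 ✓; GC 14/24 = 58.3%, outside 38.9–58.0% ✗ — fails.
Primer 3 (17 nt, A=8 T=4 G=3 C=2): length 17, outside 18–23 ✗; Tm = 2·12 + 4·5 = 44°C, outside 54–68°C ✗; longest run = 4 ✓; GC 5/17 = 29.4%, outside 38.9–58.0% ✗ — fails.
Primer 4 (19 nt, A=5 T=2 G=4 C=8): length 19 ✓; Tm = 2·7 + 4·12 = 62°C ✓; longest run = 2 ✓; GC 12/19 = 63.2%, outside 38.9–58.0% ✗ — fails.
Primer 5 (21 nt, A=8 T=6 G=3 C=4): length 21 ✓; Tm = 2·14 + 4·7 = 56°C ✓; longest run = 3 ✓; GC 7/21 = 33.3%, outside 38.9–58.0% ✗ — fails.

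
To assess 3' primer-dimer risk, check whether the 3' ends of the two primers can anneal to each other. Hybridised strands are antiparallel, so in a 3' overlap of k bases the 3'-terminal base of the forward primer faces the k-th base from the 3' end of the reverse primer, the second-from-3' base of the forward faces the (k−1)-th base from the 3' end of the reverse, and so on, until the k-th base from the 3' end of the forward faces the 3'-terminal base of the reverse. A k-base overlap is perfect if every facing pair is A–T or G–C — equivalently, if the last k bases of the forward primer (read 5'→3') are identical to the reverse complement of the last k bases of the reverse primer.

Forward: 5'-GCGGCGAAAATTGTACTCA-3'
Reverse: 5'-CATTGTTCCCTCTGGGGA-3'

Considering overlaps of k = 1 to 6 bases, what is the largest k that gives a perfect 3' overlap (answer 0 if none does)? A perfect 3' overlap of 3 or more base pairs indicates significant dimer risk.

Longest perfect overlap: 0 complementary base pairs; below the dimer-risk threshold (threshold 3).

Last 6 bases (5'→3') — forward …TACTCA, reverse …TGGGGA.
Reverse complement of the reverse primer's last 6 bases: TCCCCA; its first k bases are the reverse complement of the reverse primer's last k bases, so a perfect k-base overlap needs the forward primer's last k bases to equal them.
Comparing (forward last k vs required): k=1: A vs T ✗; k=2: CA vs TC ✗; k=3: TCA vs TCC ✗; k=4: CTCA vs TCCC ✗; k=5: ACTCA vs TCCCC ✗; k=6: TACTCA vs TCCCCA ✗.
No overlap length from 1 to 6 is perfect, so the longest perfect 3' overlap is 0.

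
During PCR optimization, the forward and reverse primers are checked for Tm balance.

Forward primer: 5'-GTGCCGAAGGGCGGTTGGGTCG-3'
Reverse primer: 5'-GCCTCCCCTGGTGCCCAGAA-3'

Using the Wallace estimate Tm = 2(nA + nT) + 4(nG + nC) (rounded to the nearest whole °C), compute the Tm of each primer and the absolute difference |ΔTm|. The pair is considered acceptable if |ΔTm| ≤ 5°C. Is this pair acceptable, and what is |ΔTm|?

|ΔTm| = 8°C; the pair is not acceptable.

Forward: A=2 T=4 G=12 C=4 → Tm = 2·6 + 4·16 = 76°C.
Reverse: A=3 T=3 G=5 C=9 → Tm = 2·6 + 4·14 = 68°C.
|ΔTm| = |76 − 68| = 8°C, > 5°C.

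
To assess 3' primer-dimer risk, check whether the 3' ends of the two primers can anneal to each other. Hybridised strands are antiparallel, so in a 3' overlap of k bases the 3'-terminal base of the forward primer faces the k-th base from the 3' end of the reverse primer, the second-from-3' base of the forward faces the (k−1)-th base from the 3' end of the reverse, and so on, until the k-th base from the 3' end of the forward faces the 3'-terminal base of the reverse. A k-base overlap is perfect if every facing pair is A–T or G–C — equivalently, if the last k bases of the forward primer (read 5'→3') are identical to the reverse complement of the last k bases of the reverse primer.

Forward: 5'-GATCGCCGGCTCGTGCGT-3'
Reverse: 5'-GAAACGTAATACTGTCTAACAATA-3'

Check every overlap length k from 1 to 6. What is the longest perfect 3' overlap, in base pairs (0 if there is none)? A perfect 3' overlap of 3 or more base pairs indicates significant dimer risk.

Last 6 bases (5'→3') — forward …GTGCGT, reverse …ACAATA.
Reverse complement of the reverse primer's last 6 bases: TATTGT; its first k bases are the reverse complement of the reverse primer's last k bases, so a perfect k-base overlap needs the forward primer's last k bases to equal them.
Comparing (forward last k vs required): k=1: T vs T ✓; k=2: GT vs TA ✗; k=3: CGT vs TAT ✗; k=4: GCGT vs TATT ✗; k=5: TGCGT vs TATTG ✗; k=6: GTGCGT vs TATTGT ✗.
Only k = 1 is perfect, so the longest perfect 3' overlap is 1.

Longest perfect overlap: 1 complementary base pair; below the dimer-risk threshold (threshold 3).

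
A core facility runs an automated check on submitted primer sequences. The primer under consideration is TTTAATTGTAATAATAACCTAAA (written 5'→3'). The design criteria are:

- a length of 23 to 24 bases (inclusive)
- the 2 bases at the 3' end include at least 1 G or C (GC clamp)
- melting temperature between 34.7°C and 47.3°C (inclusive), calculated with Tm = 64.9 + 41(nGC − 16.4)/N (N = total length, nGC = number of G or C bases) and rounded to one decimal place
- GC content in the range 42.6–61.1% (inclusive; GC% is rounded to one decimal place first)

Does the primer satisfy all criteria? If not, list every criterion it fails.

Fails: GC clamp, GC content.

Base counts: A=11, T=9, G=1, C=2 (length 23).
length: length 23 ✓
GC clamp: 3' end AA has 0 G/C, need ≥1 ✗
Tm: Tm = 64.9 + 41·(3 − 16.4)/23 = 41.0°C ✓
GC content: GC 3/23 = 13.0%, outside 42.6–61.1% ✗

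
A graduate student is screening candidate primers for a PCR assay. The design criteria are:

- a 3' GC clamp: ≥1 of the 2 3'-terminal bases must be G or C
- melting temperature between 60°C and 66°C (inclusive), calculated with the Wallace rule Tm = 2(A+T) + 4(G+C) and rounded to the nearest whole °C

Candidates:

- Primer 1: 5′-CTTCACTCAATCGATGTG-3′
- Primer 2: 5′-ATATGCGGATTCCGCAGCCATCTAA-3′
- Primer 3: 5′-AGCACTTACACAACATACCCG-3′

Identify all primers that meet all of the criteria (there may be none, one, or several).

Primer 3 only.

Primer 1 (18 nt, A=4 T=6 G=3 C=5): 3' end TG has 1 G/C ✓; Tm = 2·10 + 4·8 = 52°C, outside 60–66°C ✗ — fails.
Primer 2 (25 nt, A=7 T=6 G=5 C=7): 3' end AA has 0 G/C, need ≥1 ✗; Tm = 2·13 + 4·12 = 74°C, outside 60–66°C ✗ — fails.
Primer 3 (21 nt, A=8 T=3 G=2 C=8): 3' end CG has 2 G/C ✓; Tm = 2·11 + 4·10 = 62°C ✓ — passes.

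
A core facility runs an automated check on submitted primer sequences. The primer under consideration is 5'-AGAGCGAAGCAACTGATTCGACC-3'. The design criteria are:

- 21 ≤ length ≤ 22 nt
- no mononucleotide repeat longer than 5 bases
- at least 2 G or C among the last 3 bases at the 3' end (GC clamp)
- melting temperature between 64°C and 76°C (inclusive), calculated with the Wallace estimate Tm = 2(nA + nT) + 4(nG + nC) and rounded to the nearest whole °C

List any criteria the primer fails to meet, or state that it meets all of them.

Fails: length.

Base counts: A=8, T=3, G=6, C=6 (length 23).
length: length 23, outside 21–22 ✗
homopolymer run: longest run = 2 ✓
GC clamp: 3' end ACC has 2 G/C ✓
Tm: Tm = 2·11 + 4·12 = 70°C ✓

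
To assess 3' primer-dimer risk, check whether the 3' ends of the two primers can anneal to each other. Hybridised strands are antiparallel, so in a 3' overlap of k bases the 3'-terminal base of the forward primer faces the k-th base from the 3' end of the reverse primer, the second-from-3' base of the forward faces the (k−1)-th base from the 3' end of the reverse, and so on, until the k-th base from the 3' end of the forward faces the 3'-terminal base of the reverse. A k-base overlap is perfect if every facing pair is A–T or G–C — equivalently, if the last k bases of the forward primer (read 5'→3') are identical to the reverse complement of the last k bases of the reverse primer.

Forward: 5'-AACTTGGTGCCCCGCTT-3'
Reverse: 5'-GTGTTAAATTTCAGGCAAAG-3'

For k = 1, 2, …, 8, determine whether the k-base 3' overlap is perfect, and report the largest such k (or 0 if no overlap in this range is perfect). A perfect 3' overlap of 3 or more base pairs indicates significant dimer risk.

Longest perfect overlap: 3 complementary base pairs; significant dimer risk (threshold 3).

Last 8 bases (5'→3') — forward …CCCCGCTT, reverse …AGGCAAAG.
Reverse complement of the reverse primer's last 8 bases: CTTTGCCT; its first k bases are the reverse complement of the reverse primer's last k bases, so a perfect k-base overlap needs the forward primer's last k bases to equal them.
Comparing (forward last k vs required): k=1: T vs C ✗; k=2: TT vs CT ✗; k=3: CTT vs CTT ✓; k=4: GCTT vs CTTT ✗; k=5: CGCTT vs CTTTG ✗; k=6: CCGCTT vs CTTTGC ✗; k=7: CCCGCTT vs CTTTGCC ✗; k=8: CCCCGCTT vs CTTTGCCT ✗.
Only k = 3 is perfect, so the longest perfect 3' overlap is 3.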